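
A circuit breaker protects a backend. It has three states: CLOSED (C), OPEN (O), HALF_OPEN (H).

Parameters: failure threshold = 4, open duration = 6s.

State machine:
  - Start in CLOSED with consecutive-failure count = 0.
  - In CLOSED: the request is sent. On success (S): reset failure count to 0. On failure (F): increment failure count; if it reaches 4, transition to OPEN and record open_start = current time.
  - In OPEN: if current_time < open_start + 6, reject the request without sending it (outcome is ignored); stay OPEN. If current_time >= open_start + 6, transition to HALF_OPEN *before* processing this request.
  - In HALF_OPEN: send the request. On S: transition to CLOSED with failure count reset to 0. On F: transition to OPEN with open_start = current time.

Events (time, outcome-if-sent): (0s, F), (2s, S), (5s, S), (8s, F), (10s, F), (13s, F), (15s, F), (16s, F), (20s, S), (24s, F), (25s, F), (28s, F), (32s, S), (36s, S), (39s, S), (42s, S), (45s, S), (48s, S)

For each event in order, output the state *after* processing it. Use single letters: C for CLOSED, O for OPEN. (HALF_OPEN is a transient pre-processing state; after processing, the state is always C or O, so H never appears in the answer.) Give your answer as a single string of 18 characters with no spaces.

Answer: CCCCCCOOOOOOCCCCCC

Derivation:
State after each event:
  event#1 t=0s outcome=F: state=CLOSED
  event#2 t=2s outcome=S: state=CLOSED
  event#3 t=5s outcome=S: state=CLOSED
  event#4 t=8s outcome=F: state=CLOSED
  event#5 t=10s outcome=F: state=CLOSED
  event#6 t=13s outcome=F: state=CLOSED
  event#7 t=15s outcome=F: state=OPEN
  event#8 t=16s outcome=F: state=OPEN
  event#9 t=20s outcome=S: state=OPEN
  event#10 t=24s outcome=F: state=OPEN
  event#11 t=25s outcome=F: state=OPEN
  event#12 t=28s outcome=F: state=OPEN
  event#13 t=32s outcome=S: state=CLOSED
  event#14 t=36s outcome=S: state=CLOSED
  event#15 t=39s outcome=S: state=CLOSED
  event#16 t=42s outcome=S: state=CLOSED
  event#17 t=45s outcome=S: state=CLOSED
  event#18 t=48s outcome=S: state=CLOSED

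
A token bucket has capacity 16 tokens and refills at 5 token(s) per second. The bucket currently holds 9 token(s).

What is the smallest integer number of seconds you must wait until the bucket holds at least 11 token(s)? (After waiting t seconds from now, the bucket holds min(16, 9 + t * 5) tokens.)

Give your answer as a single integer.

Need 9 + t * 5 >= 11, so t >= 2/5.
Smallest integer t = ceil(2/5) = 1.

Answer: 1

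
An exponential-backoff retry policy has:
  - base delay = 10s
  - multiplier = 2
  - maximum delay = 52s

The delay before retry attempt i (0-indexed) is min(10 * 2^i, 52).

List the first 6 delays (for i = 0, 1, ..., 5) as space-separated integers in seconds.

Computing each delay:
  i=0: min(10*2^0, 52) = 10
  i=1: min(10*2^1, 52) = 20
  i=2: min(10*2^2, 52) = 40
  i=3: min(10*2^3, 52) = 52
  i=4: min(10*2^4, 52) = 52
  i=5: min(10*2^5, 52) = 52

Answer: 10 20 40 52 52 52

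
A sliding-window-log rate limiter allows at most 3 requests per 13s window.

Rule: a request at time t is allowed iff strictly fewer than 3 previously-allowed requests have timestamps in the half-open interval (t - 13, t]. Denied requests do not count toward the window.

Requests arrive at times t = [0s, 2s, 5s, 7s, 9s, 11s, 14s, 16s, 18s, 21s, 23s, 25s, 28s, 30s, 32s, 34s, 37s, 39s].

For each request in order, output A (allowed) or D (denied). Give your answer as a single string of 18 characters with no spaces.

Answer: AAADDDAAADDDAAADDD

Derivation:
Tracking allowed requests in the window:
  req#1 t=0s: ALLOW
  req#2 t=2s: ALLOW
  req#3 t=5s: ALLOW
  req#4 t=7s: DENY
  req#5 t=9s: DENY
  req#6 t=11s: DENY
  req#7 t=14s: ALLOW
  req#8 t=16s: ALLOW
  req#9 t=18s: ALLOW
  req#10 t=21s: DENY
  req#11 t=23s: DENY
  req#12 t=25s: DENY
  req#13 t=28s: ALLOW
  req#14 t=30s: ALLOW
  req#15 t=32s: ALLOW
  req#16 t=34s: DENY
  req#17 t=37s: DENY
  req#18 t=39s: DENY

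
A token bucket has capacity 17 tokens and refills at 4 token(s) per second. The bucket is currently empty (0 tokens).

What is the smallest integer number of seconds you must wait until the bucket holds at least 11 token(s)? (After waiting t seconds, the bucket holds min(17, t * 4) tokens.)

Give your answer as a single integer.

Need t * 4 >= 11, so t >= 11/4.
Smallest integer t = ceil(11/4) = 3.

Answer: 3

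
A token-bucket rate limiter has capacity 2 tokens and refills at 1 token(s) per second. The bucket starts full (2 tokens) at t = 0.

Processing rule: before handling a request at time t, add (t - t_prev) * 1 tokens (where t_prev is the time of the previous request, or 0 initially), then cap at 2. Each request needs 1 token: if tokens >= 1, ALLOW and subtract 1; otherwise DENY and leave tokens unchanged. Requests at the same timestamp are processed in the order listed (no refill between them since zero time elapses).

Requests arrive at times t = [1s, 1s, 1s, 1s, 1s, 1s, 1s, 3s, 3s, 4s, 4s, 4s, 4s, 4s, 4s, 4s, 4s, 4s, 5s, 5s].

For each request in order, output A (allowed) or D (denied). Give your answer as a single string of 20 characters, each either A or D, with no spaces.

Answer: AADDDDDAAADDDDDDDDAD

Derivation:
Simulating step by step:
  req#1 t=1s: ALLOW
  req#2 t=1s: ALLOW
  req#3 t=1s: DENY
  req#4 t=1s: DENY
  req#5 t=1s: DENY
  req#6 t=1s: DENY
  req#7 t=1s: DENY
  req#8 t=3s: ALLOW
  req#9 t=3s: ALLOW
  req#10 t=4s: ALLOW
  req#11 t=4s: DENY
  req#12 t=4s: DENY
  req#13 t=4s: DENY
  req#14 t=4s: DENY
  req#15 t=4s: DENY
  req#16 t=4s: DENY
  req#17 t=4s: DENY
  req#18 t=4s: DENY
  req#19 t=5s: ALLOW
  req#20 t=5s: DENY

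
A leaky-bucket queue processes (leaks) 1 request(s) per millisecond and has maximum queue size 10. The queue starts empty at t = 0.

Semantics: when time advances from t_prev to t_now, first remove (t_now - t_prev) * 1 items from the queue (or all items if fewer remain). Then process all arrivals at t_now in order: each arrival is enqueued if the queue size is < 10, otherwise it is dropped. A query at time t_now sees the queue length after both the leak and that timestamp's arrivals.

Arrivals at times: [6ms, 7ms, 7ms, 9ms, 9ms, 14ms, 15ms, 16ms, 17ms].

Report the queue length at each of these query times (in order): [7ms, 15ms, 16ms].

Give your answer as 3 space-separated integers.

Queue lengths at query times:
  query t=7ms: backlog = 2
  query t=15ms: backlog = 1
  query t=16ms: backlog = 1

Answer: 2 1 1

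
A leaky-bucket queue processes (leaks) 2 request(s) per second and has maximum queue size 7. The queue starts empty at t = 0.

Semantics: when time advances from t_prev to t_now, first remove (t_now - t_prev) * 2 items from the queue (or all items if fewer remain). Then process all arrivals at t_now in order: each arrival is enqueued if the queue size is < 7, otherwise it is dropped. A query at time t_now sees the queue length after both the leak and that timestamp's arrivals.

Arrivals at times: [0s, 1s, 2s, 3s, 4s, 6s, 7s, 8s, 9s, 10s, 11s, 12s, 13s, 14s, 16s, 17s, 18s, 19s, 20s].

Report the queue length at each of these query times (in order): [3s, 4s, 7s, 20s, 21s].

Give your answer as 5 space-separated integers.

Queue lengths at query times:
  query t=3s: backlog = 1
  query t=4s: backlog = 1
  query t=7s: backlog = 1
  query t=20s: backlog = 1
  query t=21s: backlog = 0

Answer: 1 1 1 1 0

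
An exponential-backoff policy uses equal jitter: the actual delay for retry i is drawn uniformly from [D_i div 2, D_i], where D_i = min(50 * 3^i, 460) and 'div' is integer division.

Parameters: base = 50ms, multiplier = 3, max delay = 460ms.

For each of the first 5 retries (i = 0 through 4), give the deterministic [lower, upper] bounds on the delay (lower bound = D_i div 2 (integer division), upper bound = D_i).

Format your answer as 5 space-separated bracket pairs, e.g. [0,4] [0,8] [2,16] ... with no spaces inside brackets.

Answer: [25,50] [75,150] [225,450] [230,460] [230,460]

Derivation:
Computing bounds per retry:
  i=0: D_i=min(50*3^0,460)=50, bounds=[25,50]
  i=1: D_i=min(50*3^1,460)=150, bounds=[75,150]
  i=2: D_i=min(50*3^2,460)=450, bounds=[225,450]
  i=3: D_i=min(50*3^3,460)=460, bounds=[230,460]
  i=4: D_i=min(50*3^4,460)=460, bounds=[230,460]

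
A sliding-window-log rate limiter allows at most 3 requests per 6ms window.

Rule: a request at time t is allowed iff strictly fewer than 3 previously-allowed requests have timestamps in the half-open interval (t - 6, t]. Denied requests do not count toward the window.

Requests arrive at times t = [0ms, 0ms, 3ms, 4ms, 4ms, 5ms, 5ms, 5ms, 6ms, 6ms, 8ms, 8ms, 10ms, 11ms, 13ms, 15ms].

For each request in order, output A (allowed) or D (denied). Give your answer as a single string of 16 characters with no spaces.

Tracking allowed requests in the window:
  req#1 t=0ms: ALLOW
  req#2 t=0ms: ALLOW
  req#3 t=3ms: ALLOW
  req#4 t=4ms: DENY
  req#5 t=4ms: DENY
  req#6 t=5ms: DENY
  req#7 t=5ms: DENY
  req#8 t=5ms: DENY
  req#9 t=6ms: ALLOW
  req#10 t=6ms: ALLOW
  req#11 t=8ms: DENY
  req#12 t=8ms: DENY
  req#13 t=10ms: ALLOW
  req#14 t=11ms: DENY
  req#15 t=13ms: ALLOW
  req#16 t=15ms: ALLOW

Answer: AAADDDDDAADDADAA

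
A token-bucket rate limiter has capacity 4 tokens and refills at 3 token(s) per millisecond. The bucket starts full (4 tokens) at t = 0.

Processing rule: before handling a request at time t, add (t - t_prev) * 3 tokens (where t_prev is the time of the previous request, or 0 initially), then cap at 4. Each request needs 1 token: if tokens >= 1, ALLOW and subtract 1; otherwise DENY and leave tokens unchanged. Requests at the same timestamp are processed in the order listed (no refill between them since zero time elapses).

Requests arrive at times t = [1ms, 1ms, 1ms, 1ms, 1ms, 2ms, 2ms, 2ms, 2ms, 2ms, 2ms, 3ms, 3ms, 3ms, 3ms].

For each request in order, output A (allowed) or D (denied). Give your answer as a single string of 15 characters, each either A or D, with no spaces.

Simulating step by step:
  req#1 t=1ms: ALLOW
  req#2 t=1ms: ALLOW
  req#3 t=1ms: ALLOW
  req#4 t=1ms: ALLOW
  req#5 t=1ms: DENY
  req#6 t=2ms: ALLOW
  req#7 t=2ms: ALLOW
  req#8 t=2ms: ALLOW
  req#9 t=2ms: DENY
  req#10 t=2ms: DENY
  req#11 t=2ms: DENY
  req#12 t=3ms: ALLOW
  req#13 t=3ms: ALLOW
  req#14 t=3ms: ALLOW
  req#15 t=3ms: DENY

Answer: AAAADAAADDDAAAD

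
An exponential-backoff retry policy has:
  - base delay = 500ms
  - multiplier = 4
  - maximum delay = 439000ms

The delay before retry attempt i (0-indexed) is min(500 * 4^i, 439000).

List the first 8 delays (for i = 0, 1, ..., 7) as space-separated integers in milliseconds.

Answer: 500 2000 8000 32000 128000 439000 439000 439000

Derivation:
Computing each delay:
  i=0: min(500*4^0, 439000) = 500
  i=1: min(500*4^1, 439000) = 2000
  i=2: min(500*4^2, 439000) = 8000
  i=3: min(500*4^3, 439000) = 32000
  i=4: min(500*4^4, 439000) = 128000
  i=5: min(500*4^5, 439000) = 439000
  i=6: min(500*4^6, 439000) = 439000
  i=7: min(500*4^7, 439000) = 439000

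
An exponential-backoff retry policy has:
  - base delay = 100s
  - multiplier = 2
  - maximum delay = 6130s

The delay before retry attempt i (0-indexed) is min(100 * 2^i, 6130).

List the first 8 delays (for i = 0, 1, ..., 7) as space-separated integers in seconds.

Computing each delay:
  i=0: min(100*2^0, 6130) = 100
  i=1: min(100*2^1, 6130) = 200
  i=2: min(100*2^2, 6130) = 400
  i=3: min(100*2^3, 6130) = 800
  i=4: min(100*2^4, 6130) = 1600
  i=5: min(100*2^5, 6130) = 3200
  i=6: min(100*2^6, 6130) = 6130
  i=7: min(100*2^7, 6130) = 6130

Answer: 100 200 400 800 1600 3200 6130 6130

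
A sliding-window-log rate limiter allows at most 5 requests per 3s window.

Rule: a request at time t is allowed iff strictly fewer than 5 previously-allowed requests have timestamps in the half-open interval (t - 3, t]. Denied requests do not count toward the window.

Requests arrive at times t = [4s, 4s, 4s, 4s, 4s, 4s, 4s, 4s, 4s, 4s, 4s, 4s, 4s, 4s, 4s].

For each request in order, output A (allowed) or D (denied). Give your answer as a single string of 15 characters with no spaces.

Answer: AAAAADDDDDDDDDD

Derivation:
Tracking allowed requests in the window:
  req#1 t=4s: ALLOW
  req#2 t=4s: ALLOW
  req#3 t=4s: ALLOW
  req#4 t=4s: ALLOW
  req#5 t=4s: ALLOW
  req#6 t=4s: DENY
  req#7 t=4s: DENY
  req#8 t=4s: DENY
  req#9 t=4s: DENY
  req#10 t=4s: DENY
  req#11 t=4s: DENY
  req#12 t=4s: DENY
  req#13 t=4s: DENY
  req#14 t=4s: DENY
  req#15 t=4s: DENY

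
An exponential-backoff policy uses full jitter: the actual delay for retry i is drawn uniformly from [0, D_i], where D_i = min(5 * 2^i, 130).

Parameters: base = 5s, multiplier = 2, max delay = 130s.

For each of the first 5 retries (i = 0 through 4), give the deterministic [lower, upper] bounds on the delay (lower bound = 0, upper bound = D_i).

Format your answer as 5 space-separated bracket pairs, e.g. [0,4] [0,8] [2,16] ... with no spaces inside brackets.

Computing bounds per retry:
  i=0: D_i=min(5*2^0,130)=5, bounds=[0,5]
  i=1: D_i=min(5*2^1,130)=10, bounds=[0,10]
  i=2: D_i=min(5*2^2,130)=20, bounds=[0,20]
  i=3: D_i=min(5*2^3,130)=40, bounds=[0,40]
  i=4: D_i=min(5*2^4,130)=80, bounds=[0,80]

Answer: [0,5] [0,10] [0,20] [0,40] [0,80]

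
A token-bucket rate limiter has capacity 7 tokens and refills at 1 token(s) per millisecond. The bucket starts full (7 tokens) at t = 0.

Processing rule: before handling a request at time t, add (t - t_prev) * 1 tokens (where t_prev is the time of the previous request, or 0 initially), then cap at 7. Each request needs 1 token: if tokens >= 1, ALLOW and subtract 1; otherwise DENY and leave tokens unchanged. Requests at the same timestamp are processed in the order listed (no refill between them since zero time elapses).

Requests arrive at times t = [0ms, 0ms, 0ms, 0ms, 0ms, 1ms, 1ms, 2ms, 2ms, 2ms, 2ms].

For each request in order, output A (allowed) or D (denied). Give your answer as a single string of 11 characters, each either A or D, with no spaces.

Simulating step by step:
  req#1 t=0ms: ALLOW
  req#2 t=0ms: ALLOW
  req#3 t=0ms: ALLOW
  req#4 t=0ms: ALLOW
  req#5 t=0ms: ALLOW
  req#6 t=1ms: ALLOW
  req#7 t=1ms: ALLOW
  req#8 t=2ms: ALLOW
  req#9 t=2ms: ALLOW
  req#10 t=2ms: DENY
  req#11 t=2ms: DENY

Answer: AAAAAAAAADD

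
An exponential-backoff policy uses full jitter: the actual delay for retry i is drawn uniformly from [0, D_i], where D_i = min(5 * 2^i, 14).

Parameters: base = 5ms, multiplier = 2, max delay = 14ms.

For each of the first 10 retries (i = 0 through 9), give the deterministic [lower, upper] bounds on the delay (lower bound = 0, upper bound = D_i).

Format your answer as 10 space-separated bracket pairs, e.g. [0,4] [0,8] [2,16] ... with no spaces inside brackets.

Computing bounds per retry:
  i=0: D_i=min(5*2^0,14)=5, bounds=[0,5]
  i=1: D_i=min(5*2^1,14)=10, bounds=[0,10]
  i=2: D_i=min(5*2^2,14)=14, bounds=[0,14]
  i=3: D_i=min(5*2^3,14)=14, bounds=[0,14]
  i=4: D_i=min(5*2^4,14)=14, bounds=[0,14]
  i=5: D_i=min(5*2^5,14)=14, bounds=[0,14]
  i=6: D_i=min(5*2^6,14)=14, bounds=[0,14]
  i=7: D_i=min(5*2^7,14)=14, bounds=[0,14]
  i=8: D_i=min(5*2^8,14)=14, bounds=[0,14]
  i=9: D_i=min(5*2^9,14)=14, bounds=[0,14]

Answer: [0,5] [0,10] [0,14] [0,14] [0,14] [0,14] [0,14] [0,14] [0,14] [0,14]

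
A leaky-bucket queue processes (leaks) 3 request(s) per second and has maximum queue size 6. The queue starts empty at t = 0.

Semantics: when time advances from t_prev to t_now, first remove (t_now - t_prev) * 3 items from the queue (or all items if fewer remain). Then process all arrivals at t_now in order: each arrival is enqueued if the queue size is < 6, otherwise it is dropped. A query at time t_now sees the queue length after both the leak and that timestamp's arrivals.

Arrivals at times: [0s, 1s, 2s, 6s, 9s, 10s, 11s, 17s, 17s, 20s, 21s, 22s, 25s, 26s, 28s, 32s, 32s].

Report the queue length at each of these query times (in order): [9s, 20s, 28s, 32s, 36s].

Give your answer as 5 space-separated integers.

Queue lengths at query times:
  query t=9s: backlog = 1
  query t=20s: backlog = 1
  query t=28s: backlog = 1
  query t=32s: backlog = 2
  query t=36s: backlog = 0

Answer: 1 1 1 2 0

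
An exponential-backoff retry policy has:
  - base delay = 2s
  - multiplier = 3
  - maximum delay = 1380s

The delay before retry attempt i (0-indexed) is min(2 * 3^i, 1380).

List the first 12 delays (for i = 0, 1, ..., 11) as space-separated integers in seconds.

Answer: 2 6 18 54 162 486 1380 1380 1380 1380 1380 1380

Derivation:
Computing each delay:
  i=0: min(2*3^0, 1380) = 2
  i=1: min(2*3^1, 1380) = 6
  i=2: min(2*3^2, 1380) = 18
  i=3: min(2*3^3, 1380) = 54
  i=4: min(2*3^4, 1380) = 162
  i=5: min(2*3^5, 1380) = 486
  i=6: min(2*3^6, 1380) = 1380
  i=7: min(2*3^7, 1380) = 1380
  i=8: min(2*3^8, 1380) = 1380
  i=9: min(2*3^9, 1380) = 1380
  i=10: min(2*3^10, 1380) = 1380
  i=11: min(2*3^11, 1380) = 1380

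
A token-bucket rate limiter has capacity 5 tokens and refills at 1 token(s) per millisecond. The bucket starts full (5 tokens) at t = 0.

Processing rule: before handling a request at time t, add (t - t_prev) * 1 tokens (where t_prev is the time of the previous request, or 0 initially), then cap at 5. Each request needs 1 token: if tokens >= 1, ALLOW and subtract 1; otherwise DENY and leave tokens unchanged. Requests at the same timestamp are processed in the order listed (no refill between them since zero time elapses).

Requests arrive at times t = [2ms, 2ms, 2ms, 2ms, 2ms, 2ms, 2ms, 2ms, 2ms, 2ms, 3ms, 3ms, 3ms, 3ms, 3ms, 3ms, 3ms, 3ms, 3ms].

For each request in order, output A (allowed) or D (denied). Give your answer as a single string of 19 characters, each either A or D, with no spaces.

Answer: AAAAADDDDDADDDDDDDD

Derivation:
Simulating step by step:
  req#1 t=2ms: ALLOW
  req#2 t=2ms: ALLOW
  req#3 t=2ms: ALLOW
  req#4 t=2ms: ALLOW
  req#5 t=2ms: ALLOW
  req#6 t=2ms: DENY
  req#7 t=2ms: DENY
  req#8 t=2ms: DENY
  req#9 t=2ms: DENY
  req#10 t=2ms: DENY
  req#11 t=3ms: ALLOW
  req#12 t=3ms: DENY
  req#13 t=3ms: DENY
  req#14 t=3ms: DENY
  req#15 t=3ms: DENY
  req#16 t=3ms: DENY
  req#17 t=3ms: DENY
  req#18 t=3ms: DENY
  req#19 t=3ms: DENY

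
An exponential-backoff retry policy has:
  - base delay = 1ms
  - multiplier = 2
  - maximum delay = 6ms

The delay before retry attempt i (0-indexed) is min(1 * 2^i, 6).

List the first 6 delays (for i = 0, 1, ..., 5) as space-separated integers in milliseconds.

Answer: 1 2 4 6 6 6

Derivation:
Computing each delay:
  i=0: min(1*2^0, 6) = 1
  i=1: min(1*2^1, 6) = 2
  i=2: min(1*2^2, 6) = 4
  i=3: min(1*2^3, 6) = 6
  i=4: min(1*2^4, 6) = 6
  i=5: min(1*2^5, 6) = 6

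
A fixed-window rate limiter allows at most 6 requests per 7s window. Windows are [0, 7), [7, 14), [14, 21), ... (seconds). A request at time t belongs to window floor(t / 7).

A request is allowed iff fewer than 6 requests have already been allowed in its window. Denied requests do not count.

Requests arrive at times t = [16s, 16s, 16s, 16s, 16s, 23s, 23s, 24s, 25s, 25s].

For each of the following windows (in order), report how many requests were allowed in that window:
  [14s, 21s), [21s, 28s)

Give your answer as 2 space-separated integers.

Processing requests:
  req#1 t=16s (window 2): ALLOW
  req#2 t=16s (window 2): ALLOW
  req#3 t=16s (window 2): ALLOW
  req#4 t=16s (window 2): ALLOW
  req#5 t=16s (window 2): ALLOW
  req#6 t=23s (window 3): ALLOW
  req#7 t=23s (window 3): ALLOW
  req#8 t=24s (window 3): ALLOW
  req#9 t=25s (window 3): ALLOW
  req#10 t=25s (window 3): ALLOW

Allowed counts by window: 5 5

Answer: 5 5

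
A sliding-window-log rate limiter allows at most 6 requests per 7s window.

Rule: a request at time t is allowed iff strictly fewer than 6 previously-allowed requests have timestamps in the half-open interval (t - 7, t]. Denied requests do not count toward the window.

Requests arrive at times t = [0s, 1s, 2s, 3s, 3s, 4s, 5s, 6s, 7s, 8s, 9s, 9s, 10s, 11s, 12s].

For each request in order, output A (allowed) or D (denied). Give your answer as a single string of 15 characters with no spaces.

Answer: AAAAAADDAAADAAA

Derivation:
Tracking allowed requests in the window:
  req#1 t=0s: ALLOW
  req#2 t=1s: ALLOW
  req#3 t=2s: ALLOW
  req#4 t=3s: ALLOW
  req#5 t=3s: ALLOW
  req#6 t=4s: ALLOW
  req#7 t=5s: DENY
  req#8 t=6s: DENY
  req#9 t=7s: ALLOW
  req#10 t=8s: ALLOW
  req#11 t=9s: ALLOW
  req#12 t=9s: DENY
  req#13 t=10s: ALLOW
  req#14 t=11s: ALLOW
  req#15 t=12s: ALLOW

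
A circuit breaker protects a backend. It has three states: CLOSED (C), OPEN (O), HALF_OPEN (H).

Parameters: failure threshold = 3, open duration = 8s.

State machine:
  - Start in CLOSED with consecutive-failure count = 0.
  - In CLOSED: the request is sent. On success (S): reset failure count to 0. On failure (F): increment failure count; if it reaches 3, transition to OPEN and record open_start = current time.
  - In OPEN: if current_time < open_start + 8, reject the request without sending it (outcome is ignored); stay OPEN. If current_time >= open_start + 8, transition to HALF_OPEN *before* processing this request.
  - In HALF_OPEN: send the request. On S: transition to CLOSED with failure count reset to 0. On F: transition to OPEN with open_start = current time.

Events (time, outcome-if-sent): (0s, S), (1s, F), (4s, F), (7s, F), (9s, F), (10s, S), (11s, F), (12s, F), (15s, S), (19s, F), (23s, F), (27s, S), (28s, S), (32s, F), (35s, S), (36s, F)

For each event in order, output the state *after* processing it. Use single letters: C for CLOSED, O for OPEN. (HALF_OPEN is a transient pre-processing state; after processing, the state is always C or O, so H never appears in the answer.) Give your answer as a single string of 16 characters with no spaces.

Answer: CCCOOOOOCCCCCCCC

Derivation:
State after each event:
  event#1 t=0s outcome=S: state=CLOSED
  event#2 t=1s outcome=F: state=CLOSED
  event#3 t=4s outcome=F: state=CLOSED
  event#4 t=7s outcome=F: state=OPEN
  event#5 t=9s outcome=F: state=OPEN
  event#6 t=10s outcome=S: state=OPEN
  event#7 t=11s outcome=F: state=OPEN
  event#8 t=12s outcome=F: state=OPEN
  event#9 t=15s outcome=S: state=CLOSED
  event#10 t=19s outcome=F: state=CLOSED
  event#11 t=23s outcome=F: state=CLOSED
  event#12 t=27s outcome=S: state=CLOSED
  event#13 t=28s outcome=S: state=CLOSED
  event#14 t=32s outcome=F: state=CLOSED
  event#15 t=35s outcome=S: state=CLOSED
  event#16 t=36s outcome=F: state=CLOSED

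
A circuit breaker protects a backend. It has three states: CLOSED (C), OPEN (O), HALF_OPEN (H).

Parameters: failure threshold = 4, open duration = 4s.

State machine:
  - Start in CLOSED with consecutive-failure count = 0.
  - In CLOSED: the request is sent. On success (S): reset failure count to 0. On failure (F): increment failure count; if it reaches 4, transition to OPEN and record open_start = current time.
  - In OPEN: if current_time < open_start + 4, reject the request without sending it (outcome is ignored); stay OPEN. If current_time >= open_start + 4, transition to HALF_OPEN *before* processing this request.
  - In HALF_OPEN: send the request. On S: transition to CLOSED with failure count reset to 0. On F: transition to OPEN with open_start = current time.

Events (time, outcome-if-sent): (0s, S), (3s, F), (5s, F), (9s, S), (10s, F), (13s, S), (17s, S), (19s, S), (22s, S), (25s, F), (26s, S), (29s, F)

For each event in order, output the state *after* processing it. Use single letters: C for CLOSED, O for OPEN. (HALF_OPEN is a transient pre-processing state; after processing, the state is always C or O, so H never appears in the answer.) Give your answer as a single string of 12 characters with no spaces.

State after each event:
  event#1 t=0s outcome=S: state=CLOSED
  event#2 t=3s outcome=F: state=CLOSED
  event#3 t=5s outcome=F: state=CLOSED
  event#4 t=9s outcome=S: state=CLOSED
  event#5 t=10s outcome=F: state=CLOSED
  event#6 t=13s outcome=S: state=CLOSED
  event#7 t=17s outcome=S: state=CLOSED
  event#8 t=19s outcome=S: state=CLOSED
  event#9 t=22s outcome=S: state=CLOSED
  event#10 t=25s outcome=F: state=CLOSED
  event#11 t=26s outcome=S: state=CLOSED
  event#12 t=29s outcome=F: state=CLOSED

Answer: CCCCCCCCCCCC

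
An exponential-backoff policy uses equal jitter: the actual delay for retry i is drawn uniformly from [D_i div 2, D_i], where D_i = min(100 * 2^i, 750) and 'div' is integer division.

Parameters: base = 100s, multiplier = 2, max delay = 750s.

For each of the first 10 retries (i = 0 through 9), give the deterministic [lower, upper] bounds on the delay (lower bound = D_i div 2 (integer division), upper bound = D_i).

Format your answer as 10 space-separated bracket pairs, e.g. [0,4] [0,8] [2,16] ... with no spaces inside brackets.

Computing bounds per retry:
  i=0: D_i=min(100*2^0,750)=100, bounds=[50,100]
  i=1: D_i=min(100*2^1,750)=200, bounds=[100,200]
  i=2: D_i=min(100*2^2,750)=400, bounds=[200,400]
  i=3: D_i=min(100*2^3,750)=750, bounds=[375,750]
  i=4: D_i=min(100*2^4,750)=750, bounds=[375,750]
  i=5: D_i=min(100*2^5,750)=750, bounds=[375,750]
  i=6: D_i=min(100*2^6,750)=750, bounds=[375,750]
  i=7: D_i=min(100*2^7,750)=750, bounds=[375,750]
  i=8: D_i=min(100*2^8,750)=750, bounds=[375,750]
  i=9: D_i=min(100*2^9,750)=750, bounds=[375,750]

Answer: [50,100] [100,200] [200,400] [375,750] [375,750] [375,750] [375,750] [375,750] [375,750] [375,750]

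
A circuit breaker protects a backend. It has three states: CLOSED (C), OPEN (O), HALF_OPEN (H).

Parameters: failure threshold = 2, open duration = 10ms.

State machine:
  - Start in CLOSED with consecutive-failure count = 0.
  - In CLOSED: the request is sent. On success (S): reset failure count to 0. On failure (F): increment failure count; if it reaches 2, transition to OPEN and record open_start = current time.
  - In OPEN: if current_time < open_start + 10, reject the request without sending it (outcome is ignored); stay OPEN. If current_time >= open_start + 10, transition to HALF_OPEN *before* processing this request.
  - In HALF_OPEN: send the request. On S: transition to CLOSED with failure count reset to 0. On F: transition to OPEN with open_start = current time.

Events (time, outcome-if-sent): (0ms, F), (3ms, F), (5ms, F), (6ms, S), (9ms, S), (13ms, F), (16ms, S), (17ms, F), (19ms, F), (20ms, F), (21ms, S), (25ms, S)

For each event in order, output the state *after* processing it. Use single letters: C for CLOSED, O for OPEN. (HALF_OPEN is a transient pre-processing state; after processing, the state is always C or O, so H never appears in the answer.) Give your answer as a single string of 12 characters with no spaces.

State after each event:
  event#1 t=0ms outcome=F: state=CLOSED
  event#2 t=3ms outcome=F: state=OPEN
  event#3 t=5ms outcome=F: state=OPEN
  event#4 t=6ms outcome=S: state=OPEN
  event#5 t=9ms outcome=S: state=OPEN
  event#6 t=13ms outcome=F: state=OPEN
  event#7 t=16ms outcome=S: state=OPEN
  event#8 t=17ms outcome=F: state=OPEN
  event#9 t=19ms outcome=F: state=OPEN
  event#10 t=20ms outcome=F: state=OPEN
  event#11 t=21ms outcome=S: state=OPEN
  event#12 t=25ms outcome=S: state=CLOSED

Answer: COOOOOOOOOOC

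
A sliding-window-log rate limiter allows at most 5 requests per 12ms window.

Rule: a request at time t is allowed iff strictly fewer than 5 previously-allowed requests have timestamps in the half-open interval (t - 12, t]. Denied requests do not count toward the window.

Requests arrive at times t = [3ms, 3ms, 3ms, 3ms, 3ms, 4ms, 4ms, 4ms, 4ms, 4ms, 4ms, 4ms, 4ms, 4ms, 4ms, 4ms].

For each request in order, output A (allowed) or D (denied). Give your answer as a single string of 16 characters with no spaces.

Answer: AAAAADDDDDDDDDDD

Derivation:
Tracking allowed requests in the window:
  req#1 t=3ms: ALLOW
  req#2 t=3ms: ALLOW
  req#3 t=3ms: ALLOW
  req#4 t=3ms: ALLOW
  req#5 t=3ms: ALLOW
  req#6 t=4ms: DENY
  req#7 t=4ms: DENY
  req#8 t=4ms: DENY
  req#9 t=4ms: DENY
  req#10 t=4ms: DENY
  req#11 t=4ms: DENY
  req#12 t=4ms: DENY
  req#13 t=4ms: DENY
  req#14 t=4ms: DENY
  req#15 t=4ms: DENY
  req#16 t=4ms: DENY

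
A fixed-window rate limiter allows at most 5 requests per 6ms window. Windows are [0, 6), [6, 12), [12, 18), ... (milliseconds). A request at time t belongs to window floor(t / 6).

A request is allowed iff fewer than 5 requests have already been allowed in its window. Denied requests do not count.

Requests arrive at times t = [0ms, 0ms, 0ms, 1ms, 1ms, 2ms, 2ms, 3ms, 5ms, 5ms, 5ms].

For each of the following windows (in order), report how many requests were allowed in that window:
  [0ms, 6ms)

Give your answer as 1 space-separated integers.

Answer: 5

Derivation:
Processing requests:
  req#1 t=0ms (window 0): ALLOW
  req#2 t=0ms (window 0): ALLOW
  req#3 t=0ms (window 0): ALLOW
  req#4 t=1ms (window 0): ALLOW
  req#5 t=1ms (window 0): ALLOW
  req#6 t=2ms (window 0): DENY
  req#7 t=2ms (window 0): DENY
  req#8 t=3ms (window 0): DENY
  req#9 t=5ms (window 0): DENY
  req#10 t=5ms (window 0): DENY
  req#11 t=5ms (window 0): DENY

Allowed counts by window: 5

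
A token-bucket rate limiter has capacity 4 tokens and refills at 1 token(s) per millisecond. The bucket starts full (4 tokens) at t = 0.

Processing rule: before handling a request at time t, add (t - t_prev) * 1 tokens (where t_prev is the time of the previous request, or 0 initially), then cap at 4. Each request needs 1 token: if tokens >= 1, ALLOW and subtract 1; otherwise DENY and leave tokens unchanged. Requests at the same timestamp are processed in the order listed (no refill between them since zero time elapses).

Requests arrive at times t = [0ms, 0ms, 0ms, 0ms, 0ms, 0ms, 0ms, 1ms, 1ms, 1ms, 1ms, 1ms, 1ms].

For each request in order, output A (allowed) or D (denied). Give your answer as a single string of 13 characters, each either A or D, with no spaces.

Answer: AAAADDDADDDDD

Derivation:
Simulating step by step:
  req#1 t=0ms: ALLOW
  req#2 t=0ms: ALLOW
  req#3 t=0ms: ALLOW
  req#4 t=0ms: ALLOW
  req#5 t=0ms: DENY
  req#6 t=0ms: DENY
  req#7 t=0ms: DENY
  req#8 t=1ms: ALLOW
  req#9 t=1ms: DENY
  req#10 t=1ms: DENY
  req#11 t=1ms: DENY
  req#12 t=1ms: DENY
  req#13 t=1ms: DENY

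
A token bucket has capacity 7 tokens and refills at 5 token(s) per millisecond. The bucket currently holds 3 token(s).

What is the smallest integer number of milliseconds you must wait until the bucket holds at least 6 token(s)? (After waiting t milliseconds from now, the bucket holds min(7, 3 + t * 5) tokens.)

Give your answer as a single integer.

Answer: 1

Derivation:
Need 3 + t * 5 >= 6, so t >= 3/5.
Smallest integer t = ceil(3/5) = 1.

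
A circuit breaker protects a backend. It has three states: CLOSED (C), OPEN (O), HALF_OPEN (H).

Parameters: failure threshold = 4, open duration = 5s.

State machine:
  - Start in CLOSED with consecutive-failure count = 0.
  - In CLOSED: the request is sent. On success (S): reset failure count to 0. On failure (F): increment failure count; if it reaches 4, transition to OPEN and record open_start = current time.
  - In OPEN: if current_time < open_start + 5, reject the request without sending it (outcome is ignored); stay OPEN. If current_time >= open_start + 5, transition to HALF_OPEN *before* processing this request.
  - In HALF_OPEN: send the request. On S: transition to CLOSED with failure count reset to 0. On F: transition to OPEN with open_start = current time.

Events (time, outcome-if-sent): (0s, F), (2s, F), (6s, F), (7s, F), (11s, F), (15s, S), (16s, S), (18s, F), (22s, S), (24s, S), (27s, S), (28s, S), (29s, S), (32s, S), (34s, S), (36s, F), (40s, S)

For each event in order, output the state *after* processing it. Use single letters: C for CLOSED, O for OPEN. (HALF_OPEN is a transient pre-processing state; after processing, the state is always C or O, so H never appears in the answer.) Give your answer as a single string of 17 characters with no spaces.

Answer: CCCOOCCCCCCCCCCCC

Derivation:
State after each event:
  event#1 t=0s outcome=F: state=CLOSED
  event#2 t=2s outcome=F: state=CLOSED
  event#3 t=6s outcome=F: state=CLOSED
  event#4 t=7s outcome=F: state=OPEN
  event#5 t=11s outcome=F: state=OPEN
  event#6 t=15s outcome=S: state=CLOSED
  event#7 t=16s outcome=S: state=CLOSED
  event#8 t=18s outcome=F: state=CLOSED
  event#9 t=22s outcome=S: state=CLOSED
  event#10 t=24s outcome=S: state=CLOSED
  event#11 t=27s outcome=S: state=CLOSED
  event#12 t=28s outcome=S: state=CLOSED
  event#13 t=29s outcome=S: state=CLOSED
  event#14 t=32s outcome=S: state=CLOSED
  event#15 t=34s outcome=S: state=CLOSED
  event#16 t=36s outcome=F: state=CLOSED
  event#17 t=40s outcome=S: state=CLOSED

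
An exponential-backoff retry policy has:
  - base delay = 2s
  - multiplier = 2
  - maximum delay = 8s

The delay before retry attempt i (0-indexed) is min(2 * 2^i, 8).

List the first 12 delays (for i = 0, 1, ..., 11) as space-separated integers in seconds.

Computing each delay:
  i=0: min(2*2^0, 8) = 2
  i=1: min(2*2^1, 8) = 4
  i=2: min(2*2^2, 8) = 8
  i=3: min(2*2^3, 8) = 8
  i=4: min(2*2^4, 8) = 8
  i=5: min(2*2^5, 8) = 8
  i=6: min(2*2^6, 8) = 8
  i=7: min(2*2^7, 8) = 8
  i=8: min(2*2^8, 8) = 8
  i=9: min(2*2^9, 8) = 8
  i=10: min(2*2^10, 8) = 8
  i=11: min(2*2^11, 8) = 8

Answer: 2 4 8 8 8 8 8 8 8 8 8 8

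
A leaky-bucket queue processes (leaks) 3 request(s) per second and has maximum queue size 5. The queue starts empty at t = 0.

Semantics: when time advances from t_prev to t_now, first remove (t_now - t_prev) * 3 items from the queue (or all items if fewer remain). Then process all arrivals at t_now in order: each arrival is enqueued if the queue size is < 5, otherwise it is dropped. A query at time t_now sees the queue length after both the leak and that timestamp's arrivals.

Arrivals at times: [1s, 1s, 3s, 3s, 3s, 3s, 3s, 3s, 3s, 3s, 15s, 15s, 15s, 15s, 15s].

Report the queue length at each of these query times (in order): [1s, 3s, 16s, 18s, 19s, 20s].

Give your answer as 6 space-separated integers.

Answer: 2 5 2 0 0 0

Derivation:
Queue lengths at query times:
  query t=1s: backlog = 2
  query t=3s: backlog = 5
  query t=16s: backlog = 2
  query t=18s: backlog = 0
  query t=19s: backlog = 0
  query t=20s: backlog = 0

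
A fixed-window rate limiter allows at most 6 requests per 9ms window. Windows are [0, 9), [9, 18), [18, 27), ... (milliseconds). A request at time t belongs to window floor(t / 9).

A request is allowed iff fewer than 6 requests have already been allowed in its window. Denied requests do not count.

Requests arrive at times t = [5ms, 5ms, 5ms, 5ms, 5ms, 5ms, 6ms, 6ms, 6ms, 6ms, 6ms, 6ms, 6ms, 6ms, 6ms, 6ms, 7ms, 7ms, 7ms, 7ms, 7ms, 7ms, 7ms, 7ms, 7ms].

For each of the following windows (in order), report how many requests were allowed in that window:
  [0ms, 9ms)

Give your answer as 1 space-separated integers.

Answer: 6

Derivation:
Processing requests:
  req#1 t=5ms (window 0): ALLOW
  req#2 t=5ms (window 0): ALLOW
  req#3 t=5ms (window 0): ALLOW
  req#4 t=5ms (window 0): ALLOW
  req#5 t=5ms (window 0): ALLOW
  req#6 t=5ms (window 0): ALLOW
  req#7 t=6ms (window 0): DENY
  req#8 t=6ms (window 0): DENY
  req#9 t=6ms (window 0): DENY
  req#10 t=6ms (window 0): DENY
  req#11 t=6ms (window 0): DENY
  req#12 t=6ms (window 0): DENY
  req#13 t=6ms (window 0): DENY
  req#14 t=6ms (window 0): DENY
  req#15 t=6ms (window 0): DENY
  req#16 t=6ms (window 0): DENY
  req#17 t=7ms (window 0): DENY
  req#18 t=7ms (window 0): DENY
  req#19 t=7ms (window 0): DENY
  req#20 t=7ms (window 0): DENY
  req#21 t=7ms (window 0): DENY
  req#22 t=7ms (window 0): DENY
  req#23 t=7ms (window 0): DENY
  req#24 t=7ms (window 0): DENY
  req#25 t=7ms (window 0): DENY

Allowed counts by window: 6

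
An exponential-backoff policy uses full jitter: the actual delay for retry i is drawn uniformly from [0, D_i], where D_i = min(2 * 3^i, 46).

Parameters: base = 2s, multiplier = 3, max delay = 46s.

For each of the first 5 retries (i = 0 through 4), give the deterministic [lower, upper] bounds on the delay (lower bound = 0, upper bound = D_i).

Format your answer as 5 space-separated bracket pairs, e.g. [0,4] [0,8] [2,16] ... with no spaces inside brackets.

Computing bounds per retry:
  i=0: D_i=min(2*3^0,46)=2, bounds=[0,2]
  i=1: D_i=min(2*3^1,46)=6, bounds=[0,6]
  i=2: D_i=min(2*3^2,46)=18, bounds=[0,18]
  i=3: D_i=min(2*3^3,46)=46, bounds=[0,46]
  i=4: D_i=min(2*3^4,46)=46, bounds=[0,46]

Answer: [0,2] [0,6] [0,18] [0,46] [0,46]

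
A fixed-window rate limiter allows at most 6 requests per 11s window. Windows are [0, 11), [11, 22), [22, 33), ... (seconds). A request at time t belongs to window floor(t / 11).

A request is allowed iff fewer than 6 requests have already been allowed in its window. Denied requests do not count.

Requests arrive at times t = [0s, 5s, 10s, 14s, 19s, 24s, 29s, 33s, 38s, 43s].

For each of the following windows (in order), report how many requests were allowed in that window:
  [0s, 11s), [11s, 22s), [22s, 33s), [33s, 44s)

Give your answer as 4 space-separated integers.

Answer: 3 2 2 3

Derivation:
Processing requests:
  req#1 t=0s (window 0): ALLOW
  req#2 t=5s (window 0): ALLOW
  req#3 t=10s (window 0): ALLOW
  req#4 t=14s (window 1): ALLOW
  req#5 t=19s (window 1): ALLOW
  req#6 t=24s (window 2): ALLOW
  req#7 t=29s (window 2): ALLOW
  req#8 t=33s (window 3): ALLOW
  req#9 t=38s (window 3): ALLOW
  req#10 t=43s (window 3): ALLOW

Allowed counts by window: 3 2 2 3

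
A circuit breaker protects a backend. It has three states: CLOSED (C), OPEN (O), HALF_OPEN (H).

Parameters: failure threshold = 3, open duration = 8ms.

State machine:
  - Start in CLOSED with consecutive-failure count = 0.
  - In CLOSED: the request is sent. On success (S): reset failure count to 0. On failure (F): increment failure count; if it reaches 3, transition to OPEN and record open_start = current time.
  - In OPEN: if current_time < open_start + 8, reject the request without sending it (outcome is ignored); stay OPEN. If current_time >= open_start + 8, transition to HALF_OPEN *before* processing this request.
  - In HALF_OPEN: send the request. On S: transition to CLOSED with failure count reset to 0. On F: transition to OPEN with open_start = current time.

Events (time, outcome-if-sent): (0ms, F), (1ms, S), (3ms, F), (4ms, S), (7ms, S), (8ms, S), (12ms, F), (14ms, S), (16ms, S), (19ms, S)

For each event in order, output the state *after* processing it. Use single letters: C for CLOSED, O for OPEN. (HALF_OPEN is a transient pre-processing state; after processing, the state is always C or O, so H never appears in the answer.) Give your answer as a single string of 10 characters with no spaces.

State after each event:
  event#1 t=0ms outcome=F: state=CLOSED
  event#2 t=1ms outcome=S: state=CLOSED
  event#3 t=3ms outcome=F: state=CLOSED
  event#4 t=4ms outcome=S: state=CLOSED
  event#5 t=7ms outcome=S: state=CLOSED
  event#6 t=8ms outcome=S: state=CLOSED
  event#7 t=12ms outcome=F: state=CLOSED
  event#8 t=14ms outcome=S: state=CLOSED
  event#9 t=16ms outcome=S: state=CLOSED
  event#10 t=19ms outcome=S: state=CLOSED

Answer: CCCCCCCCCC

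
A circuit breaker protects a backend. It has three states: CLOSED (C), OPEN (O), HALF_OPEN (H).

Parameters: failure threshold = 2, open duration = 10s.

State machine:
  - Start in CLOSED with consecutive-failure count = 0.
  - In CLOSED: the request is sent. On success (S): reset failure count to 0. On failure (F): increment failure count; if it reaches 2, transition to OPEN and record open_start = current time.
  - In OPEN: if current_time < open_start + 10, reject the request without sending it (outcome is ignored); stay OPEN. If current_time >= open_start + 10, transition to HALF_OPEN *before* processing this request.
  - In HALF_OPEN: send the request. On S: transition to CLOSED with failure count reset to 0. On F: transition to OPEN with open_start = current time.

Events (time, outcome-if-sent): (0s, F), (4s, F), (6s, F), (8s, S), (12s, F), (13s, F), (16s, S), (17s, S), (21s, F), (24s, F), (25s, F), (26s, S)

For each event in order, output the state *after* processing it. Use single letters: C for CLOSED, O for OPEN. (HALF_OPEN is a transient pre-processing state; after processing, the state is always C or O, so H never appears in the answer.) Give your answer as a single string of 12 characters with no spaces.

State after each event:
  event#1 t=0s outcome=F: state=CLOSED
  event#2 t=4s outcome=F: state=OPEN
  event#3 t=6s outcome=F: state=OPEN
  event#4 t=8s outcome=S: state=OPEN
  event#5 t=12s outcome=F: state=OPEN
  event#6 t=13s outcome=F: state=OPEN
  event#7 t=16s outcome=S: state=CLOSED
  event#8 t=17s outcome=S: state=CLOSED
  event#9 t=21s outcome=F: state=CLOSED
  event#10 t=24s outcome=F: state=OPEN
  event#11 t=25s outcome=F: state=OPEN
  event#12 t=26s outcome=S: state=OPEN

Answer: COOOOOCCCOOO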